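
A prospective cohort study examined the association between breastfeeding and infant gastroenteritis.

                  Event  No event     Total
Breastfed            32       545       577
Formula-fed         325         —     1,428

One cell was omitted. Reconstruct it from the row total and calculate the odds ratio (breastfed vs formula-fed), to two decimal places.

0.20

The missing cell is in the unexposed row: 1428 − 325 = 1103.
So a = 32, b = 545, c = 325, d = 1103.
OR = (a·d)/(b·c) = (32 × 1103) / (545 × 325) = 35296 / 177125 = 0.19927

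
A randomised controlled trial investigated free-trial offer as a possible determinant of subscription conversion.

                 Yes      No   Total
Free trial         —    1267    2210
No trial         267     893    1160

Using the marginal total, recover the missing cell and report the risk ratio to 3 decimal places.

The missing cell is in the exposed row: 2210 − 1267 = 943.
So a = 943, b = 1267, c = 267, d = 893.
RR = [a/(a+b)] / [c/(c+d)] = (943/2210) / (267/1160) = 0.42670/0.23017 = 1.85381

1.854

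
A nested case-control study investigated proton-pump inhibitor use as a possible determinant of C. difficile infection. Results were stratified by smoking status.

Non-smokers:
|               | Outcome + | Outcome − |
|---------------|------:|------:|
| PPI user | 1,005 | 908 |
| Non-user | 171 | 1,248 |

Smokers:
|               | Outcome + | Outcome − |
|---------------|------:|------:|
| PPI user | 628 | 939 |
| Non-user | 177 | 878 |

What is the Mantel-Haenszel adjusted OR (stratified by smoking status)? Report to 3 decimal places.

OR_MH = Σ(aᵢdᵢ/nᵢ) / Σ(bᵢcᵢ/nᵢ), where nᵢ is the stratum total.
Stratum 1 (Non-smokers): n = 3332; a·d/n = 1005·1248/3332 = 376.4226; b·c/n = 908·171/3332 = 46.5990
Stratum 2 (Smokers): n = 2622; a·d/n = 628·878/2622 = 210.2914; b·c/n = 939·177/2622 = 63.3879
OR_MH = (376.4226 + 210.2914) / (46.5990 + 63.3879) = 586.7139 / 109.9869 = 5.33440

5.334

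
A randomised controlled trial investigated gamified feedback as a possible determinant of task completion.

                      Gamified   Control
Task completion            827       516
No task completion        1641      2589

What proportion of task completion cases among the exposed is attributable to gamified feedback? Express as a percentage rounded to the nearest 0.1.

Reading the table with exposure as columns: a = 827 (Gamified, case), b = 1641 (Gamified, non-case), c = 516 (Control, case), d = 2589.
Risk in exposed = 827/2468 = 0.33509; risk in unexposed = 516/3105 = 0.16618.
RR = 0.33509/0.16618 = 2.01638
AR% = (RR − 1)/RR × 100 = (2.01638 − 1)/2.01638 × 100 = 50.4062%

50.4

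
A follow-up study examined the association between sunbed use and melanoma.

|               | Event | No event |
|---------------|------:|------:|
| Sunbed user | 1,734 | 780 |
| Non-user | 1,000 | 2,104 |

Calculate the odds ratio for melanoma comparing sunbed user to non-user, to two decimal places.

Cells: a = 1734, b = 780, c = 1000, d = 2104.
OR = (a·d)/(b·c) = (1734 × 2104) / (780 × 1000) = 3648336 / 780000 = 4.67735
The odds of melanoma are about 4.68 times as high in the sunbed user group.

4.68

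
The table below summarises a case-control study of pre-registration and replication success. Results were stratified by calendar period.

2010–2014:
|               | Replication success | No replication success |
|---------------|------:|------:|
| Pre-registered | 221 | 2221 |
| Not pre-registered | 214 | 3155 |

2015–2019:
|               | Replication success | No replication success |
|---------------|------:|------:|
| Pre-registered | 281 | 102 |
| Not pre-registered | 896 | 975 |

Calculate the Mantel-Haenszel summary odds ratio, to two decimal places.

1.97

OR_MH = Σ(aᵢdᵢ/nᵢ) / Σ(bᵢcᵢ/nᵢ), where nᵢ is the stratum total.
Stratum 1 (2010–2014): n = 5811; a·d/n = 221·3155/5811 = 119.9888; b·c/n = 2221·214/5811 = 81.7921
Stratum 2 (2015–2019): n = 2254; a·d/n = 281·975/2254 = 121.5506; b·c/n = 102·896/2254 = 40.5466
OR_MH = (119.9888 + 121.5506) / (81.7921 + 40.5466) = 241.5394 / 122.3387 = 1.97435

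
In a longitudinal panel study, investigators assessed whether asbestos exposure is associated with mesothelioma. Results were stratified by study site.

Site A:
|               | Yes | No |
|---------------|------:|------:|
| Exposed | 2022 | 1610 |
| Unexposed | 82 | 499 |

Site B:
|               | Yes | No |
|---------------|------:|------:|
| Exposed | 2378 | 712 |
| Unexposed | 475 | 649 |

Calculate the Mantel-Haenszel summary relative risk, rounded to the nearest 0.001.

RR_MH = Σ(aᵢ·n₀ᵢ/nᵢ) / Σ(cᵢ·n₁ᵢ/nᵢ), with n₁ᵢ = aᵢ+bᵢ (exposed), n₀ᵢ = cᵢ+dᵢ (unexposed), nᵢ = n₁ᵢ+n₀ᵢ.
Stratum 1 (Site A): n₁ = 3632, n₀ = 581, n = 4213; a·n₀/n = 2022·581/4213 = 278.8469; c·n₁/n = 82·3632/4213 = 70.6917
Stratum 2 (Site B): n₁ = 3090, n₀ = 1124, n = 4214; a·n₀/n = 2378·1124/4214 = 634.2838; c·n₁/n = 475·3090/4214 = 348.3033
RR_MH = (278.8469 + 634.2838) / (70.6917 + 348.3033) = 913.1307 / 418.9949 = 2.17934

2.179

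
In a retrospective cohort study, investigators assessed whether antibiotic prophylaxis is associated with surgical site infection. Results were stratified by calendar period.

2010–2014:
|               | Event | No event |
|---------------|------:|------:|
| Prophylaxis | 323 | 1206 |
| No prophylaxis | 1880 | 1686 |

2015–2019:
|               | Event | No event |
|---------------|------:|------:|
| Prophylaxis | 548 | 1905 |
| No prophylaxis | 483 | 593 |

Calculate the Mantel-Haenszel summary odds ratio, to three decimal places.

OR_MH = Σ(aᵢdᵢ/nᵢ) / Σ(bᵢcᵢ/nᵢ), where nᵢ is the stratum total.
Stratum 1 (2010–2014): n = 5095; a·d/n = 323·1686/5095 = 106.8848; b·c/n = 1206·1880/5095 = 445.0010
Stratum 2 (2015–2019): n = 3529; a·d/n = 548·593/3529 = 92.0839; b·c/n = 1905·483/3529 = 260.7297
OR_MH = (106.8848 + 92.0839) / (445.0010 + 260.7297) = 198.9687 / 705.7306 = 0.28193

0.282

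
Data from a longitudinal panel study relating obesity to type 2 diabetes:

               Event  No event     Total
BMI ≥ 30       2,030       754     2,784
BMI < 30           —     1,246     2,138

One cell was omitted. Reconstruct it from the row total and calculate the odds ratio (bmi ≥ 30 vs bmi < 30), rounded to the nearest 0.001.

The missing cell is in the unexposed row: 2138 − 1246 = 892.
So a = 2030, b = 754, c = 892, d = 1246.
OR = (a·d)/(b·c) = (2030 × 1246) / (754 × 892) = 2529380 / 672568 = 3.76078

3.761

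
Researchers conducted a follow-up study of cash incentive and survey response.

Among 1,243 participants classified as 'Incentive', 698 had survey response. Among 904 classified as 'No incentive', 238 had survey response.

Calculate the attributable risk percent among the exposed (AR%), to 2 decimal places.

From the description: a = 698, b = 545, c = 238, d = 666.
Risk in exposed = 698/1243 = 0.56154; risk in unexposed = 238/904 = 0.26327.
RR = 0.56154/0.26327 = 2.13293
AR% = (RR − 1)/RR × 100 = (2.13293 − 1)/2.13293 × 100 = 53.1160%

53.12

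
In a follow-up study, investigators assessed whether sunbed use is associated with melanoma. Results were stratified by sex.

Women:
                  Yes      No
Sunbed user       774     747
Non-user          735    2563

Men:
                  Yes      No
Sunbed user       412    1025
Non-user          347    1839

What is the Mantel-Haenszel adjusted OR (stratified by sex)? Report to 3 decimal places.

OR_MH = Σ(aᵢdᵢ/nᵢ) / Σ(bᵢcᵢ/nᵢ), where nᵢ is the stratum total.
Stratum 1 (Women): n = 4819; a·d/n = 774·2563/4819 = 411.6543; b·c/n = 747·735/4819 = 113.9334
Stratum 2 (Men): n = 3623; a·d/n = 412·1839/3623 = 209.1272; b·c/n = 1025·347/3623 = 98.1714
OR_MH = (411.6543 + 209.1272) / (113.9334 + 98.1714) = 620.7815 / 212.1048 = 2.92677

2.927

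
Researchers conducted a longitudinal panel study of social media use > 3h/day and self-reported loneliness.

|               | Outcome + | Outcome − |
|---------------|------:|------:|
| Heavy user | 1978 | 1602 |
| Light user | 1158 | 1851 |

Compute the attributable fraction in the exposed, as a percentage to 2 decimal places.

Cells: a = 1978, b = 1602, c = 1158, d = 1851.
Risk in exposed = 1978/3580 = 0.55251; risk in unexposed = 1158/3009 = 0.38485.
RR = 0.55251/0.38485 = 1.43568
AR% = (RR − 1)/RR × 100 = (1.43568 − 1)/1.43568 × 100 = 30.3465%

30.35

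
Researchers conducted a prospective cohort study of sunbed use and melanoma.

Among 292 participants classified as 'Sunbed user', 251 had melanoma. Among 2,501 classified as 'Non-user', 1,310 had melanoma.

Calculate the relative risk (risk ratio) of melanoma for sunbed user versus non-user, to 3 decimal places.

From the description: a = 251, b = 41, c = 1310, d = 1191.
Risk in exposed = 251/292 = 0.85959; risk in unexposed = 1310/2501 = 0.52379.
RR = 0.85959 / 0.52379 = 1.64109
The risk among the exposed is 1.64 times that among the unexposed.

1.641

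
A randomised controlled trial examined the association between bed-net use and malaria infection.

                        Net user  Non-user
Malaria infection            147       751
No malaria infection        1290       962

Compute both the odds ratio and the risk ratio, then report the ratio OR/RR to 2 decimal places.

0.63

Reading the table with exposure as columns: a = 147 (Net user, case), b = 1290 (Net user, non-case), c = 751 (Non-user, case), d = 962.
OR = (147·962)/(1290·751) = 141414/968790 = 0.14597
Risk in exposed = 147/1437 = 0.10230; risk in unexposed = 751/1713 = 0.43841; RR = 0.23333
OR/RR = 0.14597 / 0.23333 = 0.62558
The outcome is not rare, so the OR lies further from 1 than the RR.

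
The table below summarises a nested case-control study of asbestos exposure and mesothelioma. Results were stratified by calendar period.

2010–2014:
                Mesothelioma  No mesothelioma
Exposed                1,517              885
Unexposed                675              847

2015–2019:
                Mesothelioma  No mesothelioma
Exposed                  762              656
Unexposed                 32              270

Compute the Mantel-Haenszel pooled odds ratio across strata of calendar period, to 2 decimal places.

2.72

OR_MH = Σ(aᵢdᵢ/nᵢ) / Σ(bᵢcᵢ/nᵢ), where nᵢ is the stratum total.
Stratum 1 (2010–2014): n = 3924; a·d/n = 1517·847/3924 = 327.4462; b·c/n = 885·675/3924 = 152.2362
Stratum 2 (2015–2019): n = 1720; a·d/n = 762·270/1720 = 119.6163; b·c/n = 656·32/1720 = 12.2047
OR_MH = (327.4462 + 119.6163) / (152.2362 + 12.2047) = 447.0625 / 164.4409 = 2.71868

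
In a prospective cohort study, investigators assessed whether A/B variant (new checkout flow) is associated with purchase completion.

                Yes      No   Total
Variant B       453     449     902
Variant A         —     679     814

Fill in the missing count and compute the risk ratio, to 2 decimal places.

3.03

The missing cell is in the unexposed row: 814 − 679 = 135.
So a = 453, b = 449, c = 135, d = 679.
RR = [a/(a+b)] / [c/(c+d)] = (453/902) / (135/814) = 0.50222/0.16585 = 3.02818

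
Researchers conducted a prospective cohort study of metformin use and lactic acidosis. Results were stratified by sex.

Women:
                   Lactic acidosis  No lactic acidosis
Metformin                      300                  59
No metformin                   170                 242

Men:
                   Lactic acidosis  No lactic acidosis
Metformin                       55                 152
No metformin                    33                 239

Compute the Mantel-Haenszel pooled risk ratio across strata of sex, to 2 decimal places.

RR_MH = Σ(aᵢ·n₀ᵢ/nᵢ) / Σ(cᵢ·n₁ᵢ/nᵢ), with n₁ᵢ = aᵢ+bᵢ (exposed), n₀ᵢ = cᵢ+dᵢ (unexposed), nᵢ = n₁ᵢ+n₀ᵢ.
Stratum 1 (Women): n₁ = 359, n₀ = 412, n = 771; a·n₀/n = 300·412/771 = 160.3113; c·n₁/n = 170·359/771 = 79.1569
Stratum 2 (Men): n₁ = 207, n₀ = 272, n = 479; a·n₀/n = 55·272/479 = 31.2317; c·n₁/n = 33·207/479 = 14.2610
RR_MH = (160.3113 + 31.2317) / (79.1569 + 14.2610) = 191.5430 / 93.4179 = 2.05039

2.05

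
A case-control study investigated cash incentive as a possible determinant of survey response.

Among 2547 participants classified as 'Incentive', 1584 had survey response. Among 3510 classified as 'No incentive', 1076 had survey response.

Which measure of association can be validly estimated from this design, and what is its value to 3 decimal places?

From the description: a = 1584, b = 963, c = 1076, d = 2434.
This is a case-control study: participants were sampled on outcome status, so risks in the source population cannot be estimated directly — relative risk is not valid here. The odds ratio is the appropriate measure.
OR = (a·d)/(b·c) = (1584 × 2434) / (963 × 1076) = 3855456 / 1036188 = 3.72081

3.721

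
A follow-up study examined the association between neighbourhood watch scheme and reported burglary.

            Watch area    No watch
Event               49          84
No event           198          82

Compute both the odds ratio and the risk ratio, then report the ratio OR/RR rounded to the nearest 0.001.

0.616

Reading the table with exposure as columns: a = 49 (Watch area, case), b = 198 (Watch area, non-case), c = 84 (No watch, case), d = 82.
OR = (49·82)/(198·84) = 4018/16632 = 0.24158
Risk in exposed = 49/247 = 0.19838; risk in unexposed = 84/166 = 0.50602; RR = 0.39204
OR/RR = 0.24158 / 0.39204 = 0.61622
The outcome is not rare, so the OR lies further from 1 than the RR.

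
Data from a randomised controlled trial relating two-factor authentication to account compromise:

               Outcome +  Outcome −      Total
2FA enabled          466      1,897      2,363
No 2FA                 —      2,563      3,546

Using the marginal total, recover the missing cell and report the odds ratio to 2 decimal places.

0.64

The missing cell is in the unexposed row: 3546 − 2563 = 983.
So a = 466, b = 1897, c = 983, d = 2563.
OR = (a·d)/(b·c) = (466 × 2563) / (1897 × 983) = 1194358 / 1864751 = 0.64049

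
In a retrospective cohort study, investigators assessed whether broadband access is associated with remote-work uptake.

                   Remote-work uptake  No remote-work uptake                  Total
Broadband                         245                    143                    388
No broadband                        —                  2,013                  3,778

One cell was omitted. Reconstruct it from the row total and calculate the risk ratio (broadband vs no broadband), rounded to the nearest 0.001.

The missing cell is in the unexposed row: 3778 − 2013 = 1765.
So a = 245, b = 143, c = 1765, d = 2013.
RR = [a/(a+b)] / [c/(c+d)] = (245/388) / (1765/3778) = 0.63144/0.46718 = 1.35161

1.352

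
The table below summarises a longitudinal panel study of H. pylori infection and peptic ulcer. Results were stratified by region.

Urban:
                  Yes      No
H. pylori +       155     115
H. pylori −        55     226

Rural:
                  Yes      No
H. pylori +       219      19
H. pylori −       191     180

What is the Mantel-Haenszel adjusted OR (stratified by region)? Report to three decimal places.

OR_MH = Σ(aᵢdᵢ/nᵢ) / Σ(bᵢcᵢ/nᵢ), where nᵢ is the stratum total.
Stratum 1 (Urban): n = 551; a·d/n = 155·226/551 = 63.5753; b·c/n = 115·55/551 = 11.4791
Stratum 2 (Rural): n = 609; a·d/n = 219·180/609 = 64.7291; b·c/n = 19·191/609 = 5.9589
OR_MH = (63.5753 + 64.7291) / (11.4791 + 5.9589) = 128.3044 / 17.4381 = 7.35771

7.358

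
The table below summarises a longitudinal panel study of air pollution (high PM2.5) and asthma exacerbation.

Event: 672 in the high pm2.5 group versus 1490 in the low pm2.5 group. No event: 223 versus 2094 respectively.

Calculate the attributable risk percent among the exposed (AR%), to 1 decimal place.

44.6

From the description: a = 672, b = 223, c = 1490, d = 2094.
Risk in exposed = 672/895 = 0.75084; risk in unexposed = 1490/3584 = 0.41574.
RR = 0.75084/0.41574 = 1.80604
AR% = (RR − 1)/RR × 100 = (1.80604 − 1)/1.80604 × 100 = 44.6303%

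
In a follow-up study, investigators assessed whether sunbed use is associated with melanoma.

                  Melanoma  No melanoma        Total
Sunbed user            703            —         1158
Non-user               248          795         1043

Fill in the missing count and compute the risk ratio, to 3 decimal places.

The missing cell is in the exposed row: 1158 − 703 = 455.
So a = 703, b = 455, c = 248, d = 795.
RR = [a/(a+b)] / [c/(c+d)] = (703/1158) / (248/1043) = 0.60708/0.23778 = 2.55317

2.553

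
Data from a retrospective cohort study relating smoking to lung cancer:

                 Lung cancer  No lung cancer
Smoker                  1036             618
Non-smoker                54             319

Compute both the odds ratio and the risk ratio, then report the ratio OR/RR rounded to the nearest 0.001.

Cells: a = 1036, b = 618, c = 54, d = 319.
OR = (1036·319)/(618·54) = 330484/33372 = 9.90303
Risk in exposed = 1036/1654 = 0.62636; risk in unexposed = 54/373 = 0.14477; RR = 4.32653
OR/RR = 9.90303 / 4.32653 = 2.28891
The outcome is not rare, so the OR lies further from 1 than the RR.

2.289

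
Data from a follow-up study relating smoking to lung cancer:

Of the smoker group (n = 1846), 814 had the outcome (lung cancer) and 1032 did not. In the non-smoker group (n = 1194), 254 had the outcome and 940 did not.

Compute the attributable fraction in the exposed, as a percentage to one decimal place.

From the description: a = 814, b = 1032, c = 254, d = 940.
Risk in exposed = 814/1846 = 0.44095; risk in unexposed = 254/1194 = 0.21273.
RR = 0.44095/0.21273 = 2.07283
AR% = (RR − 1)/RR × 100 = (2.07283 − 1)/2.07283 × 100 = 51.7567%

51.8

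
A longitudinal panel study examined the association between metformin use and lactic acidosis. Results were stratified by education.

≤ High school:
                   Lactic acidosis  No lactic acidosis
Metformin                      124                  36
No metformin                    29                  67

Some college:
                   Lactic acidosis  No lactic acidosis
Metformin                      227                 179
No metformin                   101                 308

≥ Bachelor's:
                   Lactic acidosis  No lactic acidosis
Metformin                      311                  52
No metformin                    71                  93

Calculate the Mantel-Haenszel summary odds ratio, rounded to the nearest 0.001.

OR_MH = Σ(aᵢdᵢ/nᵢ) / Σ(bᵢcᵢ/nᵢ), where nᵢ is the stratum total.
Stratum 1 (≤ High school): n = 256; a·d/n = 124·67/256 = 32.4531; b·c/n = 36·29/256 = 4.0781
Stratum 2 (Some college): n = 815; a·d/n = 227·308/815 = 85.7865; b·c/n = 179·101/815 = 22.1828
Stratum 3 (≥ Bachelor's): n = 527; a·d/n = 311·93/527 = 54.8824; b·c/n = 52·71/527 = 7.0057
OR_MH = (32.4531 + 85.7865 + 54.8824) / (4.0781 + 22.1828 + 7.0057) = 173.1220 / 33.2666 = 5.20407

5.204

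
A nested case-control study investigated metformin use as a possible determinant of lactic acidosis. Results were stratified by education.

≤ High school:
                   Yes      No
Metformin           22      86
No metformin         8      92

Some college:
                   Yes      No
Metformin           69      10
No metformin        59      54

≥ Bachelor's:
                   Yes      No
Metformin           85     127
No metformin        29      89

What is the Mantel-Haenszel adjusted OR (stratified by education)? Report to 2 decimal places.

2.97

OR_MH = Σ(aᵢdᵢ/nᵢ) / Σ(bᵢcᵢ/nᵢ), where nᵢ is the stratum total.
Stratum 1 (≤ High school): n = 208; a·d/n = 22·92/208 = 9.7308; b·c/n = 86·8/208 = 3.3077
Stratum 2 (Some college): n = 192; a·d/n = 69·54/192 = 19.4062; b·c/n = 10·59/192 = 3.0729
Stratum 3 (≥ Bachelor's): n = 330; a·d/n = 85·89/330 = 22.9242; b·c/n = 127·29/330 = 11.1606
OR_MH = (9.7308 + 19.4062 + 22.9242) / (3.3077 + 3.0729 + 11.1606) = 52.0613 / 17.5412 = 2.96794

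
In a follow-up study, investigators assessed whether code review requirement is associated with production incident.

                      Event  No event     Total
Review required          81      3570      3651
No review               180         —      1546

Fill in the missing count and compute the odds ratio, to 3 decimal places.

0.172

The missing cell is in the unexposed row: 1546 − 180 = 1366.
So a = 81, b = 3570, c = 180, d = 1366.
OR = (a·d)/(b·c) = (81 × 1366) / (3570 × 180) = 110646 / 642600 = 0.17218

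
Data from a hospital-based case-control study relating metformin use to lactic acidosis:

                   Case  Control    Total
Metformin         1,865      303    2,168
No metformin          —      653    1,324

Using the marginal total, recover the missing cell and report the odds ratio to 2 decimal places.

The missing cell is in the unexposed row: 1324 − 653 = 671.
So a = 1865, b = 303, c = 671, d = 653.
OR = (a·d)/(b·c) = (1865 × 653) / (303 × 671) = 1217845 / 203313 = 5.99000

5.99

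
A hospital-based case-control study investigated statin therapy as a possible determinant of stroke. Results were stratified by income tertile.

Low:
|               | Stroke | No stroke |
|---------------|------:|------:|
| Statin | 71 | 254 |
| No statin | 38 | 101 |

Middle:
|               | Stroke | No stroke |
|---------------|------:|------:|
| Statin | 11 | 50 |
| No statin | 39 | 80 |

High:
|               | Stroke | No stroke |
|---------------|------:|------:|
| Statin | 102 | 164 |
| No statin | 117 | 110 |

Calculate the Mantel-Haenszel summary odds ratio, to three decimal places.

0.611

OR_MH = Σ(aᵢdᵢ/nᵢ) / Σ(bᵢcᵢ/nᵢ), where nᵢ is the stratum total.
Stratum 1 (Low): n = 464; a·d/n = 71·101/464 = 15.4547; b·c/n = 254·38/464 = 20.8017
Stratum 2 (Middle): n = 180; a·d/n = 11·80/180 = 4.8889; b·c/n = 50·39/180 = 10.8333
Stratum 3 (High): n = 493; a·d/n = 102·110/493 = 22.7586; b·c/n = 164·117/493 = 38.9209
OR_MH = (15.4547 + 4.8889 + 22.7586) / (20.8017 + 10.8333 + 38.9209) = 43.1023 / 70.5559 = 0.61089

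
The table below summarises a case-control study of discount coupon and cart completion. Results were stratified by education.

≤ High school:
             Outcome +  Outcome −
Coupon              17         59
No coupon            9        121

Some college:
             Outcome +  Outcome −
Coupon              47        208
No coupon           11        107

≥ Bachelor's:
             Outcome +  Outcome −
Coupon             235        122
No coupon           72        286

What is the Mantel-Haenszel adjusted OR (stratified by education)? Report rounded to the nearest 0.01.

OR_MH = Σ(aᵢdᵢ/nᵢ) / Σ(bᵢcᵢ/nᵢ), where nᵢ is the stratum total.
Stratum 1 (≤ High school): n = 206; a·d/n = 17·121/206 = 9.9854; b·c/n = 59·9/206 = 2.5777
Stratum 2 (Some college): n = 373; a·d/n = 47·107/373 = 13.4826; b·c/n = 208·11/373 = 6.1340
Stratum 3 (≥ Bachelor's): n = 715; a·d/n = 235·286/715 = 94.0000; b·c/n = 122·72/715 = 12.2853
OR_MH = (9.9854 + 13.4826 + 94.0000) / (2.5777 + 6.1340 + 12.2853) = 117.4680 / 20.9970 = 5.59451

5.59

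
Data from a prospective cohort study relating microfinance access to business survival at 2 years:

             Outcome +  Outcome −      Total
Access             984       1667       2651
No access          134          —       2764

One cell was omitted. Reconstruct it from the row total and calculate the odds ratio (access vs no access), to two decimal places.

11.59

The missing cell is in the unexposed row: 2764 − 134 = 2630.
So a = 984, b = 1667, c = 134, d = 2630.
OR = (a·d)/(b·c) = (984 × 2630) / (1667 × 134) = 2587920 / 223378 = 11.58538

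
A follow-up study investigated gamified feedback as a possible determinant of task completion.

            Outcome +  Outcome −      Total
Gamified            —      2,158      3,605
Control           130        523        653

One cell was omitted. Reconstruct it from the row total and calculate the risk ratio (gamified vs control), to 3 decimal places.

2.016

The missing cell is in the exposed row: 3605 − 2158 = 1447.
So a = 1447, b = 2158, c = 130, d = 523.
RR = [a/(a+b)] / [c/(c+d)] = (1447/3605) / (130/653) = 0.40139/0.19908 = 2.01620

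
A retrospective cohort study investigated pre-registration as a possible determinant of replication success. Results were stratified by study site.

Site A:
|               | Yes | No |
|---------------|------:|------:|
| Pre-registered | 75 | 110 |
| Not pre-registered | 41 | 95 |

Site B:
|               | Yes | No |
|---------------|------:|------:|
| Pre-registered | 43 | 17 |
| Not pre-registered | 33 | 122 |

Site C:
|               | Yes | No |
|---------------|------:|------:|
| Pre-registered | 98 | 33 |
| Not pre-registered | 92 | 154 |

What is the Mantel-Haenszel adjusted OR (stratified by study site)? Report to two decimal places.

3.51

OR_MH = Σ(aᵢdᵢ/nᵢ) / Σ(bᵢcᵢ/nᵢ), where nᵢ is the stratum total.
Stratum 1 (Site A): n = 321; a·d/n = 75·95/321 = 22.1963; b·c/n = 110·41/321 = 14.0498
Stratum 2 (Site B): n = 215; a·d/n = 43·122/215 = 24.4000; b·c/n = 17·33/215 = 2.6093
Stratum 3 (Site C): n = 377; a·d/n = 98·154/377 = 40.0318; b·c/n = 33·92/377 = 8.0531
OR_MH = (22.1963 + 24.4000 + 40.0318) / (14.0498 + 2.6093 + 8.0531) = 86.6281 / 24.7122 = 3.50548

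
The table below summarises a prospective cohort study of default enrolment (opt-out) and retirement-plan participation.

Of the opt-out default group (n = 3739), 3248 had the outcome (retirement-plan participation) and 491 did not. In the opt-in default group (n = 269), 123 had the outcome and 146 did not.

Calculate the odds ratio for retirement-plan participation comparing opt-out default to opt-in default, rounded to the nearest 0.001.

From the description: a = 3248, b = 491, c = 123, d = 146.
OR = (a·d)/(b·c) = (3248 × 146) / (491 × 123) = 474208 / 60393 = 7.85204
The odds of retirement-plan participation are about 7.85 times as high in the opt-out default group.

7.852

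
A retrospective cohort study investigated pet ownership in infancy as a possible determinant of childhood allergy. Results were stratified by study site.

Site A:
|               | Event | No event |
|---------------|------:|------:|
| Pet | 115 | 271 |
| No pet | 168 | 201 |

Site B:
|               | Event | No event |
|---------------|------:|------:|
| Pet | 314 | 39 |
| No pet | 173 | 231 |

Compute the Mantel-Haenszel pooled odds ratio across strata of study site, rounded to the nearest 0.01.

1.83

OR_MH = Σ(aᵢdᵢ/nᵢ) / Σ(bᵢcᵢ/nᵢ), where nᵢ is the stratum total.
Stratum 1 (Site A): n = 755; a·d/n = 115·201/755 = 30.6159; b·c/n = 271·168/755 = 60.3020
Stratum 2 (Site B): n = 757; a·d/n = 314·231/757 = 95.8177; b·c/n = 39·173/757 = 8.9128
OR_MH = (30.6159 + 95.8177) / (60.3020 + 8.9128) = 126.4336 / 69.2148 = 1.82668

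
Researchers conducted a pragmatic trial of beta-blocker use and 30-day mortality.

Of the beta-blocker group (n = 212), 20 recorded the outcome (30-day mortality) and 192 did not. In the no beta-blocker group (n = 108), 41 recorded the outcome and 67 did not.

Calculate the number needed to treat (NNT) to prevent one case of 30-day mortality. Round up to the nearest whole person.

Risk in treated group = 20/212 = 0.09434; risk in control = 41/108 = 0.37963.
Absolute risk reduction = 0.37963 − 0.09434 = 0.28529
NNT = 1 / ARR = 1 / 0.28529 = 3.505 → round up → 4

4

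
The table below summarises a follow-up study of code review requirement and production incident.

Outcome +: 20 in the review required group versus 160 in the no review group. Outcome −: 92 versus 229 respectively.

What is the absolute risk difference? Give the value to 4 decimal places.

From the description: a = 20, b = 92, c = 160, d = 229.
Risk in exposed = 20/112 = 0.178571; risk in unexposed = 160/389 = 0.411311.
Risk difference = 0.178571 − 0.411311 = -0.232740

-0.2327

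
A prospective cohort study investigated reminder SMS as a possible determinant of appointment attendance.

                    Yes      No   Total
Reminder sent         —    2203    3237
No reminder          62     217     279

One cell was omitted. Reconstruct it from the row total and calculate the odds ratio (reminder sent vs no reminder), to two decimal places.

1.64

The missing cell is in the exposed row: 3237 − 2203 = 1034.
So a = 1034, b = 2203, c = 62, d = 217.
OR = (a·d)/(b·c) = (1034 × 217) / (2203 × 62) = 224378 / 136586 = 1.64276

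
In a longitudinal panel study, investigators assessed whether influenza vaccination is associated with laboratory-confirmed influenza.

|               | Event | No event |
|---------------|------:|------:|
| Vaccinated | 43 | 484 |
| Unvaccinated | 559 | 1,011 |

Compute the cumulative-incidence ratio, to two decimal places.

0.23

Cells: a = 43, b = 484, c = 559, d = 1011.
Risk in exposed = 43/527 = 0.08159; risk in unexposed = 559/1570 = 0.35605.
RR = 0.08159 / 0.35605 = 0.22916
The risk is 77% lower among the exposed than among the unexposed.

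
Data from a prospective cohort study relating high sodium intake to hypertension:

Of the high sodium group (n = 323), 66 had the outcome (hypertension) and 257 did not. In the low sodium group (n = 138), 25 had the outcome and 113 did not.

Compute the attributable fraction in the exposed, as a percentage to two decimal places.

From the description: a = 66, b = 257, c = 25, d = 113.
Risk in exposed = 66/323 = 0.20433; risk in unexposed = 25/138 = 0.18116.
RR = 0.20433/0.18116 = 1.12793
AR% = (RR − 1)/RR × 100 = (1.12793 − 1)/1.12793 × 100 = 11.3417%

11.34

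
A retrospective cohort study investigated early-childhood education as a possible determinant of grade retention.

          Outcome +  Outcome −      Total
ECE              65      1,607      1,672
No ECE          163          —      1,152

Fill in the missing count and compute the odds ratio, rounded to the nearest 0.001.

The missing cell is in the unexposed row: 1152 − 163 = 989.
So a = 65, b = 1607, c = 163, d = 989.
OR = (a·d)/(b·c) = (65 × 989) / (1607 × 163) = 64285 / 261941 = 0.24542

0.245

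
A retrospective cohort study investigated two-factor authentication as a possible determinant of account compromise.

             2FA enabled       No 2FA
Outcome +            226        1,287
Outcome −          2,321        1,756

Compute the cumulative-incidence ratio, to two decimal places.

Reading the table with exposure as columns: a = 226 (2FA enabled, case), b = 2321 (2FA enabled, non-case), c = 1287 (No 2FA, case), d = 1756.
Risk in exposed = 226/2547 = 0.08873; risk in unexposed = 1287/3043 = 0.42294.
RR = 0.08873 / 0.42294 = 0.20980
The risk is 79% lower among the exposed than among the unexposed.

0.21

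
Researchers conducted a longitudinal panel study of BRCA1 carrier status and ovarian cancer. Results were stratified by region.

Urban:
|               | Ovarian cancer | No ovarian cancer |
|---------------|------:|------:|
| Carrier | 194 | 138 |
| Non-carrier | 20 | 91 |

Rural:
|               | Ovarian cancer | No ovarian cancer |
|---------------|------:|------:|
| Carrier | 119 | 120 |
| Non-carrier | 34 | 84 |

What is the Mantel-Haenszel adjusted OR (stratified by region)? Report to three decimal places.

OR_MH = Σ(aᵢdᵢ/nᵢ) / Σ(bᵢcᵢ/nᵢ), where nᵢ is the stratum total.
Stratum 1 (Urban): n = 443; a·d/n = 194·91/443 = 39.8510; b·c/n = 138·20/443 = 6.2302
Stratum 2 (Rural): n = 357; a·d/n = 119·84/357 = 28.0000; b·c/n = 120·34/357 = 11.4286
OR_MH = (39.8510 + 28.0000) / (6.2302 + 11.4286) = 67.8510 / 17.6588 = 3.84233

3.842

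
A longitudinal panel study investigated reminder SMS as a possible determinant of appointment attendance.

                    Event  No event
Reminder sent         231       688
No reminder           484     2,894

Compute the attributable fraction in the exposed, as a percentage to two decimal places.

43.00

Cells: a = 231, b = 688, c = 484, d = 2894.
Risk in exposed = 231/919 = 0.25136; risk in unexposed = 484/3378 = 0.14328.
RR = 0.25136/0.14328 = 1.75433
AR% = (RR − 1)/RR × 100 = (1.75433 − 1)/1.75433 × 100 = 42.9981%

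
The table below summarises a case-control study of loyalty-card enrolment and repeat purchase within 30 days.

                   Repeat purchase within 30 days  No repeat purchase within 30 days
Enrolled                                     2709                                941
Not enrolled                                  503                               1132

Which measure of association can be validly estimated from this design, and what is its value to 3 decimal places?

6.479

Cells: a = 2709, b = 941, c = 503, d = 1132.
This is a case-control study: participants were sampled on outcome status, so risks in the source population cannot be estimated directly — relative risk is not valid here. The odds ratio is the appropriate measure.
OR = (a·d)/(b·c) = (2709 × 1132) / (941 × 503) = 3066588 / 473323 = 6.47885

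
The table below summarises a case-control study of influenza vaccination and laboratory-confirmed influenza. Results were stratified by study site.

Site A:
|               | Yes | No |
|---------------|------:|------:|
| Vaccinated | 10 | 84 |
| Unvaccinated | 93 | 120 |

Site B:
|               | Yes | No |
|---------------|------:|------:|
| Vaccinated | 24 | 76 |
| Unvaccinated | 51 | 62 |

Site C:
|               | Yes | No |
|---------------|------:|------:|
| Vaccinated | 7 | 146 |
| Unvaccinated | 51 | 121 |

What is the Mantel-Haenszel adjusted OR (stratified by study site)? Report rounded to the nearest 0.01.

OR_MH = Σ(aᵢdᵢ/nᵢ) / Σ(bᵢcᵢ/nᵢ), where nᵢ is the stratum total.
Stratum 1 (Site A): n = 307; a·d/n = 10·120/307 = 3.9088; b·c/n = 84·93/307 = 25.4463
Stratum 2 (Site B): n = 213; a·d/n = 24·62/213 = 6.9859; b·c/n = 76·51/213 = 18.1972
Stratum 3 (Site C): n = 325; a·d/n = 7·121/325 = 2.6062; b·c/n = 146·51/325 = 22.9108
OR_MH = (3.9088 + 6.9859 + 2.6062) / (25.4463 + 18.1972 + 22.9108) = 13.5009 / 66.5542 = 0.20286

0.20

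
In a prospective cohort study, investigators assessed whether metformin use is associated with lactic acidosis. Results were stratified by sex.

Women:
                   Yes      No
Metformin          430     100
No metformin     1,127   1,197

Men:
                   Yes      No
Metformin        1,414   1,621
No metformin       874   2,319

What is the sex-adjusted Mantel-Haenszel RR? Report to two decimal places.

RR_MH = Σ(aᵢ·n₀ᵢ/nᵢ) / Σ(cᵢ·n₁ᵢ/nᵢ), with n₁ᵢ = aᵢ+bᵢ (exposed), n₀ᵢ = cᵢ+dᵢ (unexposed), nᵢ = n₁ᵢ+n₀ᵢ.
Stratum 1 (Women): n₁ = 530, n₀ = 2324, n = 2854; a·n₀/n = 430·2324/2854 = 350.1472; c·n₁/n = 1127·530/2854 = 209.2887
Stratum 2 (Men): n₁ = 3035, n₀ = 3193, n = 6228; a·n₀/n = 1414·3193/6228 = 724.9361; c·n₁/n = 874·3035/6228 = 425.9136
RR_MH = (350.1472 + 724.9361) / (209.2887 + 425.9136) = 1075.0833 / 635.2023 = 1.69251

1.69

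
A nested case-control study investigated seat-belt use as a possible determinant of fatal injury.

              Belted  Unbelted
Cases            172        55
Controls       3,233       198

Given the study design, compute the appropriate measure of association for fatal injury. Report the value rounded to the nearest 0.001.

Reading the table with exposure as columns: a = 172 (Belted, case), b = 3233 (Belted, non-case), c = 55 (Unbelted, case), d = 198.
This is a nested case-control study: participants were sampled on outcome status, so risks in the source population cannot be estimated directly — relative risk is not valid here. The odds ratio is the appropriate measure.
OR = (a·d)/(b·c) = (172 × 198) / (3233 × 55) = 34056 / 177815 = 0.19152

0.192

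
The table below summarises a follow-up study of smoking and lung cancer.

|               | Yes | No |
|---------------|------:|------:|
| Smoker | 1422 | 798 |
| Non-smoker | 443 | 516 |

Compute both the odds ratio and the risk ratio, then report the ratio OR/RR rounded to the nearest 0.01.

Cells: a = 1422, b = 798, c = 443, d = 516.
OR = (1422·516)/(798·443) = 733752/353514 = 2.07560
Risk in exposed = 1422/2220 = 0.64054; risk in unexposed = 443/959 = 0.46194; RR = 1.38663
OR/RR = 2.07560 / 1.38663 = 1.49686
The outcome is not rare, so the OR lies further from 1 than the RR.

1.50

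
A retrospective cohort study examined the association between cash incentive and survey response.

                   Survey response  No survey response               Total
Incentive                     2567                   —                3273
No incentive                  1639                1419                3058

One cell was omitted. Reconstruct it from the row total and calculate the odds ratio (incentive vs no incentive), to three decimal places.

The missing cell is in the exposed row: 3273 − 2567 = 706.
So a = 2567, b = 706, c = 1639, d = 1419.
OR = (a·d)/(b·c) = (2567 × 1419) / (706 × 1639) = 3642573 / 1157134 = 3.14793

3.148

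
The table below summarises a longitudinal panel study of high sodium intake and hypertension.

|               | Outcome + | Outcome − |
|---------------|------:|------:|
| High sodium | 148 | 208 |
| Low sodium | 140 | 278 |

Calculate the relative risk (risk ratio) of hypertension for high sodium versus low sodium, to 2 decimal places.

Cells: a = 148, b = 208, c = 140, d = 278.
Risk in exposed = 148/356 = 0.41573; risk in unexposed = 140/418 = 0.33493.
RR = 0.41573 / 0.33493 = 1.24125
The risk among the exposed is 1.24 times that among the unexposed.

1.24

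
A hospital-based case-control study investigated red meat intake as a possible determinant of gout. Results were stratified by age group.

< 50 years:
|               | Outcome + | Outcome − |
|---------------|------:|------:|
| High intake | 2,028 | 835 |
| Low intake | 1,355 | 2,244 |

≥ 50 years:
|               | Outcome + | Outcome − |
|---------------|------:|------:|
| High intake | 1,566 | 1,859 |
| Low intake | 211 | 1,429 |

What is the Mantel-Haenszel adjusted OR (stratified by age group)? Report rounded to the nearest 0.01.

OR_MH = Σ(aᵢdᵢ/nᵢ) / Σ(bᵢcᵢ/nᵢ), where nᵢ is the stratum total.
Stratum 1 (< 50 years): n = 6462; a·d/n = 2028·2244/6462 = 704.2451; b·c/n = 835·1355/6462 = 175.0890
Stratum 2 (≥ 50 years): n = 5065; a·d/n = 1566·1429/5065 = 441.8192; b·c/n = 1859·211/5065 = 77.4430
OR_MH = (704.2451 + 441.8192) / (175.0890 + 77.4430) = 1146.0643 / 252.5320 = 4.53829

4.54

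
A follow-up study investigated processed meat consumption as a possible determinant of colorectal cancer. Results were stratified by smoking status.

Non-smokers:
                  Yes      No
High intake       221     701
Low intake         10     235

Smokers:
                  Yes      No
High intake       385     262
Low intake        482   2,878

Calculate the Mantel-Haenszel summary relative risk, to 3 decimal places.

4.307

RR_MH = Σ(aᵢ·n₀ᵢ/nᵢ) / Σ(cᵢ·n₁ᵢ/nᵢ), with n₁ᵢ = aᵢ+bᵢ (exposed), n₀ᵢ = cᵢ+dᵢ (unexposed), nᵢ = n₁ᵢ+n₀ᵢ.
Stratum 1 (Non-smokers): n₁ = 922, n₀ = 245, n = 1167; a·n₀/n = 221·245/1167 = 46.3967; c·n₁/n = 10·922/1167 = 7.9006
Stratum 2 (Smokers): n₁ = 647, n₀ = 3360, n = 4007; a·n₀/n = 385·3360/4007 = 322.8350; c·n₁/n = 482·647/4007 = 77.8273
RR_MH = (46.3967 + 322.8350) / (7.9006 + 77.8273) = 369.2318 / 85.7279 = 4.30702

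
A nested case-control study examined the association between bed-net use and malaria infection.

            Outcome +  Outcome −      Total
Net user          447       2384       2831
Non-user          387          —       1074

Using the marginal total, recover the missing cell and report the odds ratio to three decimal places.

0.333

The missing cell is in the unexposed row: 1074 − 387 = 687.
So a = 447, b = 2384, c = 387, d = 687.
OR = (a·d)/(b·c) = (447 × 687) / (2384 × 387) = 307089 / 922608 = 0.33285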